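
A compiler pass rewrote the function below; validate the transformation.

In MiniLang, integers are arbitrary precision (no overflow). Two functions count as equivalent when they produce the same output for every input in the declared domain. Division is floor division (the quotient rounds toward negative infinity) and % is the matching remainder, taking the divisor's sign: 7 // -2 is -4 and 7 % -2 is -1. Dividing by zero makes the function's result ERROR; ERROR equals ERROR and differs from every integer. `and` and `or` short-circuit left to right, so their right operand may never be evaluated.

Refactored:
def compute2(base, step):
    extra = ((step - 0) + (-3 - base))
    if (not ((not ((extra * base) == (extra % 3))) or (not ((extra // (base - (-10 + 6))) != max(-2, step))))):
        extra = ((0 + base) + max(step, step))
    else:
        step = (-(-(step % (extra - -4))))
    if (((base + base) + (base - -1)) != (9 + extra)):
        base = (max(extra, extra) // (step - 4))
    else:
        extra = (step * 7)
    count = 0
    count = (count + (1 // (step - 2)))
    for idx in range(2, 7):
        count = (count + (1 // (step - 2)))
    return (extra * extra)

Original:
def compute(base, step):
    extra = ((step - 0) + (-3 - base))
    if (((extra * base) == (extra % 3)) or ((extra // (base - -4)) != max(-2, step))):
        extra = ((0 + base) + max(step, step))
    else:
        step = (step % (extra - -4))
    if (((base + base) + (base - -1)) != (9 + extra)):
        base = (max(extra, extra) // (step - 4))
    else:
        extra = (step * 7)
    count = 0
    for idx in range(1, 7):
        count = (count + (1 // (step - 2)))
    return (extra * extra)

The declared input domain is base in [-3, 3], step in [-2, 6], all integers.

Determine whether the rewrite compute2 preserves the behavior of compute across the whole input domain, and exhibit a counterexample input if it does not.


Run the pair on base=-3, step=0.
compute: extra := 0 | (((extra * base) == (extra % 3)) or ((extra // (base - -4)) != max(-2, step))): true | extra := -3 | (((base + base) + (base - -1)) != (9 + extra)): true | base := 0 | count := 0 | iter idx=1: | count := -1 | iter idx=2: | count := -2 | iter idx=3: | count := -3 | iter idx=4: | count := -4 | iter idx=5: | count := -5 | iter idx=6: | count := -6 | result 9
compute2: extra := 0 | (not ((not ((extra * base) == (extra % 3))) or (not ((extra // (base - (-10 + 6))) != max(-2, step))))): false | step := 0 | (((base + base) + (base - -1)) != (9 + extra)): true | base := 0 | count := 0 | count := -1 | iter idx=2: | count := -2 | iter idx=3: | count := -3 | iter idx=4: | count := -4 | iter idx=5: | count := -5 | iter idx=6: | count := -6 | result 0
9 against 0: the behavior changed.
verdict: not equivalent; witness: base=-3, step=0


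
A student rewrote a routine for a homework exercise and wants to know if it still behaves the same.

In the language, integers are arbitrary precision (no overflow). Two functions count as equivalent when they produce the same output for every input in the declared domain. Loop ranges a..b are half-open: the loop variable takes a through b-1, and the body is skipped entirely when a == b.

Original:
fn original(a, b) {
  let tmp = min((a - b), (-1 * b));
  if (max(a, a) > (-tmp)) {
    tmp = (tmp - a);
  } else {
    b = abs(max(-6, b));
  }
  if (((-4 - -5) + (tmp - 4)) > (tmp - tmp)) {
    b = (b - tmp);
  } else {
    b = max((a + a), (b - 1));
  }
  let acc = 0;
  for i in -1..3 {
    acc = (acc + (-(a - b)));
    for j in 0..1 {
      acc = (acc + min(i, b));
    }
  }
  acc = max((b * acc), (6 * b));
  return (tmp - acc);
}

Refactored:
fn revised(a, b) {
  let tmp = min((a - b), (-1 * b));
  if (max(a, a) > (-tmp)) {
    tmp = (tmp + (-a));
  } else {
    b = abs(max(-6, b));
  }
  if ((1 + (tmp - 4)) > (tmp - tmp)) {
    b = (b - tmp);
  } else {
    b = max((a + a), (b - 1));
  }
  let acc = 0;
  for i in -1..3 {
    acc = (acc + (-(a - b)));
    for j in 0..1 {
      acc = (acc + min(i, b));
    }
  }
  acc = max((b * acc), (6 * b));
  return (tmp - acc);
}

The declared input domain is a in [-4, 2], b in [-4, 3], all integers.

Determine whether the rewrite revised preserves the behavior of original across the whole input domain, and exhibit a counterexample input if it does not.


The two versions differ — the changes include constant usage differs; and arithmetic usage differs.
Tracing a=-1, b=-1: original: tmp becomes 0; next (max(a, a) > (-tmp)) evaluates to false; next b becomes 1; next (((-4 - -5) + (tmp - 4)) > (tmp - tmp)) evaluates to false; next b becomes 0; next acc becomes 0; next at i=-1:; next acc becomes 1; next at j=0:; next acc becomes 0; next at i=0:; next acc becomes 1; next at j=0:; next acc becomes 1; next at i=1:; next acc becomes 2; next at j=0:; next acc becomes 2; next at i=2:; next acc becomes 3; next at j=0:; next acc becomes 3; next acc becomes 0; next final value 0 | revised: tmp becomes 0; next (max(a, a) > (-tmp)) evaluates to false; next b becomes 1; next ((1 + (tmp - 4)) > (tmp - tmp)) evaluates to false; next b becomes 0; next acc becomes 0; next at i=-1:; next acc becomes 1; next at j=0:; next acc becomes 0; next at i=0:; next acc becomes 1; next at j=0:; next acc becomes 1; next at i=1:; next acc becomes 2; next at j=0:; next acc becomes 2; next at i=2:; next acc becomes 3; next at j=0:; next acc becomes 3; next acc becomes 0; next final value 0 — matching result 0.
Sweeping the whole domain (56 inputs) finds no disagreement.
verdict: equivalent


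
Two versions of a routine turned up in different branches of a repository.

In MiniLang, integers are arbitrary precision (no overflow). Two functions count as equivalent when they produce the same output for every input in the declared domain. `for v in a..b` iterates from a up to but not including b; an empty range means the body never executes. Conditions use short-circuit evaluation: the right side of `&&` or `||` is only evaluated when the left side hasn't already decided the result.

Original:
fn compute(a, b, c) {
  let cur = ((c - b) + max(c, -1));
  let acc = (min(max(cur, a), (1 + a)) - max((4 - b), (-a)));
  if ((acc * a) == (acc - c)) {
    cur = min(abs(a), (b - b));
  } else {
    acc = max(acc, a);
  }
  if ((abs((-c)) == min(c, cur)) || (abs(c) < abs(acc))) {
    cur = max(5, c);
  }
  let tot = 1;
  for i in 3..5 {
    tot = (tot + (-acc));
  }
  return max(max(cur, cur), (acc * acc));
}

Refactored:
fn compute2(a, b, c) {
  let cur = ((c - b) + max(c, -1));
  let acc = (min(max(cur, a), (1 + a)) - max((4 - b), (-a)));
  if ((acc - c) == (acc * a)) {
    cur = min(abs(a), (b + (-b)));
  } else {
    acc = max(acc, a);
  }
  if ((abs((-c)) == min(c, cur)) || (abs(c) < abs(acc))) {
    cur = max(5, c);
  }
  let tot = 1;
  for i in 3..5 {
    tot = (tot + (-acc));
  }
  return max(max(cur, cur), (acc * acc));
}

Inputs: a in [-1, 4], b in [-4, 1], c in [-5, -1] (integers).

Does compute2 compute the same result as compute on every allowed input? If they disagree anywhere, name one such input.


Behavior is preserved: although arithmetic usage differs, the outputs never diverge.
Spot check at a=3, b=1, c=-4 — compute: cur=-6, then acc=0, then ((acc * a) == (acc - c)) is false, then acc=3, then ((abs((-c)) == min(c, cur)) || (abs(c) < abs(acc))) is false, then tot=1, then (i=3), then tot=-2, then (i=4), then tot=-5, then returns 9. compute2: cur=-6, then acc=0, then ((acc - c) == (acc * a)) is false, then acc=3, then ((abs((-c)) == min(c, cur)) || (abs(c) < abs(acc))) is false, then tot=1, then (i=3), then tot=-2, then (i=4), then tot=-5, then returns 9. Both give 9.
Sweeping the whole domain (180 inputs) finds no disagreement.
verdict: equivalent


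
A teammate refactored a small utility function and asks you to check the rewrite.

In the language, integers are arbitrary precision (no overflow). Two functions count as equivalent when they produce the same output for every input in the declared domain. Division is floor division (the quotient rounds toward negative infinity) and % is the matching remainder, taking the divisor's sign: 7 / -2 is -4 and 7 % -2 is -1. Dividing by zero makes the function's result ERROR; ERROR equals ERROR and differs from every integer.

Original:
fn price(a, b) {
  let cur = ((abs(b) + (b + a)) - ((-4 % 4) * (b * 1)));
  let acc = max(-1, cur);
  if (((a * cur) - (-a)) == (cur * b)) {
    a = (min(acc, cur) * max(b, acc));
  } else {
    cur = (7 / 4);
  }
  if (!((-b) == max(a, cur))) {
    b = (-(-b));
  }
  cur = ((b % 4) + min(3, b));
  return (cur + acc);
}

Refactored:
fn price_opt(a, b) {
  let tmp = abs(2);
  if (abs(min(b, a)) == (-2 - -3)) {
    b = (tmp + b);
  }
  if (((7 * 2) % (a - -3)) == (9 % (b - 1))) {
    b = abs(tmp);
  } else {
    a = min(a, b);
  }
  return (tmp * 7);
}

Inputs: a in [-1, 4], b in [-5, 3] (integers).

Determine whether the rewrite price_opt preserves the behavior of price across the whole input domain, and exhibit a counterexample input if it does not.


There is a counterexample at a=-1, b=-5: -3 on one side, 14 on the other.
price: cur=-1, then acc=-1, then (((a * cur) - (-a)) == (cur * b)) is false, then cur=1, then (!((-b) == max(a, cur))) is true, then b=-5, then cur=-2, then returns -3
price_opt: tmp=2, then (abs(min(b, a)) == (-2 - -3)) is false, then (((7 * 2) % (a - -3)) == (9 % (b - 1))) is false, then a=-5, then returns 14
verdict: not equivalent; witness: a=-1, b=-5


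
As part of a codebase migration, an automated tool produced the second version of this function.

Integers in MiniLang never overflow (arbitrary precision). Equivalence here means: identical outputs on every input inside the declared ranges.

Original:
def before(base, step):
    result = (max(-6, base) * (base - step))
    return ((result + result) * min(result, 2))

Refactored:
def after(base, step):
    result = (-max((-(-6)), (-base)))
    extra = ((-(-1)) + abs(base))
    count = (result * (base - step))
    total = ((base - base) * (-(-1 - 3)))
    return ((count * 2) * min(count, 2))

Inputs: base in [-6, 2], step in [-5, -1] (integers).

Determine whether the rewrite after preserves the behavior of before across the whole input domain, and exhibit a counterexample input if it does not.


Evaluate both at base=-5, step=-4.
before: result = 5; return 20
after: result = -6; extra = 6; count = 6; total = 0; return 24
20 and 24 differ, so these are not the same function on this domain.
verdict: not equivalent; witness: base=-5, step=-4


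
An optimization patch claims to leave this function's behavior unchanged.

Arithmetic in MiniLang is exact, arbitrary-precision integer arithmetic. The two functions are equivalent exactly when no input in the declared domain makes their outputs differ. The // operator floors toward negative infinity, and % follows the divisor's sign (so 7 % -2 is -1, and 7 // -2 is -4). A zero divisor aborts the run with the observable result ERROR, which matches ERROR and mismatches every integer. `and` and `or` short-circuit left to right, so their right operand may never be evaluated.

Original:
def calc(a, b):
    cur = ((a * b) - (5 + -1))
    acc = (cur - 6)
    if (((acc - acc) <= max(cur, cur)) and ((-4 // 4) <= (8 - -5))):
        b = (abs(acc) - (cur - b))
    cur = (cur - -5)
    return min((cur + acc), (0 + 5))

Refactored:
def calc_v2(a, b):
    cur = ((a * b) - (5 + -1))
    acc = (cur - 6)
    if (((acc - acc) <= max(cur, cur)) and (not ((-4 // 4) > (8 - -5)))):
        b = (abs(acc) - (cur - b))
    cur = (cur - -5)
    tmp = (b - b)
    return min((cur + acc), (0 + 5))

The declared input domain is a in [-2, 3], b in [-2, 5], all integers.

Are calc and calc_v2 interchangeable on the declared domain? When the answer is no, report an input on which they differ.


The two are interchangeable: statement counts differ, plus boolean connective usage differs, plus arithmetic usage differs, plus local variable names differ, plus comparison usage differs, and every declared input agrees.
One worked example (a=-2, b=3) — calc: cur := -10 | acc := -16 | (((acc - acc) <= max(cur, cur)) and ((-4 // 4) <= (8 - -5))): false | cur := -5 | result -21; calc_v2: cur := -10 | acc := -16 | (((acc - acc) <= max(cur, cur)) and (not ((-4 // 4) > (8 - -5)))): false | cur := -5 | tmp := 0 | result -21; agreement on -21.
An exhaustive pass over the 48 declared inputs shows identical outputs.
verdict: equivalent


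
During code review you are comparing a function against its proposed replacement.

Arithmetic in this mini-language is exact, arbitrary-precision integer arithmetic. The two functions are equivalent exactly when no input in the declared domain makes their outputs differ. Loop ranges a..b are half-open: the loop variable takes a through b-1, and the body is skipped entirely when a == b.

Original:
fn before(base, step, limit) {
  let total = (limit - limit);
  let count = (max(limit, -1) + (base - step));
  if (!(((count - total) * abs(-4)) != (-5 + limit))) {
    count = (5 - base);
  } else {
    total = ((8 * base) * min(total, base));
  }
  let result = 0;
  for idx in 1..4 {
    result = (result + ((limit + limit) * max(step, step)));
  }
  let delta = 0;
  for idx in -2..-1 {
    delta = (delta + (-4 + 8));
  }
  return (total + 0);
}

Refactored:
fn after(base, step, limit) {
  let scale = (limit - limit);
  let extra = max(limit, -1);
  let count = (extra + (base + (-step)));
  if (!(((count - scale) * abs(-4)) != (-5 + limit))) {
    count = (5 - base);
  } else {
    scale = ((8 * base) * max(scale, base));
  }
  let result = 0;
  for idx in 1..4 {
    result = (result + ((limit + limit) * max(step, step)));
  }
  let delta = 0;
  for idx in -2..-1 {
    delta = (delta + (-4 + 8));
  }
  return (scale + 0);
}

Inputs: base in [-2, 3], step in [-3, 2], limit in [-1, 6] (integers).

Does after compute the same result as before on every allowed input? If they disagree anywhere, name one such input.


There is a counterexample at base=-2, step=-3, limit=-1: 32 on one side, 0 on the other.
before: total becomes 0; next count becomes 0; next (!(((count - total) * abs(-4)) != (-5 + limit))) evaluates to false; next total becomes 32; next result becomes 0; next at idx=1:; next result becomes 6; next at idx=2:; next result becomes 12; next at idx=3:; next result becomes 18; next delta becomes 0; next at idx=-2:; next delta becomes 4; next final value 32
after: scale becomes 0; next extra becomes -1; next count becomes 0; next (!(((count - scale) * abs(-4)) != (-5 + limit))) evaluates to false; next scale becomes 0; next result becomes 0; next at idx=1:; next result becomes 6; next at idx=2:; next result becomes 12; next at idx=3:; next result becomes 18; next delta becomes 0; next at idx=-2:; next delta becomes 4; next final value 0
verdict: not equivalent; witness: base=-2, step=-3, limit=-1


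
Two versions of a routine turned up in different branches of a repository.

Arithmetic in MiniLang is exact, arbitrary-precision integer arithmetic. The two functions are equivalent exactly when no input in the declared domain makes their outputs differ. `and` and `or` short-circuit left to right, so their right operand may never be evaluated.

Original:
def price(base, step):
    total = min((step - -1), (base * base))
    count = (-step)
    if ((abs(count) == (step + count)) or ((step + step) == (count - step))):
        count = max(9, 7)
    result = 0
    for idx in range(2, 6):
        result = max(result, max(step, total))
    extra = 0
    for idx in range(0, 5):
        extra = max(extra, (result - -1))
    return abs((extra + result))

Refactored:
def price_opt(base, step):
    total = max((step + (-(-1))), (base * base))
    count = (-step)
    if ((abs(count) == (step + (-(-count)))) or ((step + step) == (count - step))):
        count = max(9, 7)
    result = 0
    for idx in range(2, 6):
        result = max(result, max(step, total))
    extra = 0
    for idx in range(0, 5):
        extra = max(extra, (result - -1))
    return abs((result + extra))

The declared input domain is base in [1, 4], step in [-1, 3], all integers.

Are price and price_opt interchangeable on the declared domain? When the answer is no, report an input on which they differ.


Evaluate both at base=1, step=-1.
price: total = 0; count = 1; ((abs(count) == (step + count)) or ((step + step) == (count - step))) -> false; result = 0; [idx=2]; result = 0; [idx=3]; result = 0; [idx=4]; result = 0; [idx=5]; result = 0; extra = 0; [idx=0]; extra = 1; [idx=1]; extra = 1; [idx=2]; extra = 1; [idx=3]; extra = 1; [idx=4]; extra = 1; return 1
price_opt: total = 1; count = 1; ((abs(count) == (step + (-(-count)))) or ((step + step) == (count - step))) -> false; result = 0; [idx=2]; result = 1; [idx=3]; result = 1; [idx=4]; result = 1; [idx=5]; result = 1; extra = 0; [idx=0]; extra = 2; [idx=1]; extra = 2; [idx=2]; extra = 2; [idx=3]; extra = 2; [idx=4]; extra = 2; return 3
1 against 3: the behavior changed.
verdict: not equivalent; witness: base=1, step=-1


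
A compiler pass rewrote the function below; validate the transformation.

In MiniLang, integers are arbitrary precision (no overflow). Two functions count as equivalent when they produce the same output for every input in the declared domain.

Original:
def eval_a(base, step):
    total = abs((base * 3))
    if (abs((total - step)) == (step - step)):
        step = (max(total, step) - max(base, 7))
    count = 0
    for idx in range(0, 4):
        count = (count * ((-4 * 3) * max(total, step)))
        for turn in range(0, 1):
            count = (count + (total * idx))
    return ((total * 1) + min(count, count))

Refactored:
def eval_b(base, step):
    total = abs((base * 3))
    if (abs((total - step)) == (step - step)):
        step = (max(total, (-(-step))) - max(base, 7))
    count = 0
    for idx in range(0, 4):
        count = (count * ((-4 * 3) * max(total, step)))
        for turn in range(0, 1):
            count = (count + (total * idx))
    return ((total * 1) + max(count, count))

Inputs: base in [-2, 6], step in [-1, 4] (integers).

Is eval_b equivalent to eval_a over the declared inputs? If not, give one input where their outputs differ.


Equivalent. The edit looks behavioral (`min(count, count)` became `max(count, count)`), but over these ranges it never changes the outcome.
Every one of the 54 inputs gives matching results.
As a probe, take base=-1, step=1: eval_a runs total := 3 | (abs((total - step)) == (step - step)): false | count := 0 | iter idx=0: | count := 0 | iter turn=0: | count := 0 | iter idx=1: | count := 0 | iter turn=0: | count := 3 | iter idx=2: | count := -108 | iter turn=0: | count := -102 | iter idx=3: | count := 3672 | iter turn=0: | count := 3681 | result 3684; eval_b runs total := 3 | (abs((total - step)) == (step - step)): false | count := 0 | iter idx=0: | count := 0 | iter turn=0: | count := 0 | iter idx=1: | count := 0 | iter turn=0: | count := 3 | iter idx=2: | count := -108 | iter turn=0: | count := -102 | iter idx=3: | count := 3672 | iter turn=0: | count := 3681 | result 3684; both end at 3684.
verdict: equivalent


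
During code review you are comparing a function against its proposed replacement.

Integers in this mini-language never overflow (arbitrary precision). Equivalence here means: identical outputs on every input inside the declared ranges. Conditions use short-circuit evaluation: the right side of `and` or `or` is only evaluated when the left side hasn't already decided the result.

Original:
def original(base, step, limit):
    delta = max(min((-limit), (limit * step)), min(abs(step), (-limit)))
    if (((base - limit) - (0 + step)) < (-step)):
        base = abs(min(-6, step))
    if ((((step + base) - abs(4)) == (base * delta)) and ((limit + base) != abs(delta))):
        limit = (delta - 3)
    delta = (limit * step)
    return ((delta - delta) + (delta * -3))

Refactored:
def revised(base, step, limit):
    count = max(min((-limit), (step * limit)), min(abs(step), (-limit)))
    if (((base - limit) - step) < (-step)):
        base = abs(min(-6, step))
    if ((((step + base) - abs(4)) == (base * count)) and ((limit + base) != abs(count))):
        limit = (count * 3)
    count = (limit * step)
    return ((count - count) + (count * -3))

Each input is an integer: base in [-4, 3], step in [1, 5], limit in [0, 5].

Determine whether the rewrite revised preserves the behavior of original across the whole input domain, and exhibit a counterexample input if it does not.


Run the pair on base=1, step=2, limit=1.
original: delta = -1; (((base - limit) - (0 + step)) < (-step)) -> false; ((((step + base) - abs(4)) == (base * delta)) and ((limit + base) != abs(delta))) -> true; limit = -4; delta = -8; return 24
revised: count = -1; (((base - limit) - step) < (-step)) -> false; ((((step + base) - abs(4)) == (base * count)) and ((limit + base) != abs(count))) -> true; limit = -3; count = -6; return 18
24 != 18, so the rewrite changes behavior.
verdict: not equivalent; witness: base=1, step=2, limit=1


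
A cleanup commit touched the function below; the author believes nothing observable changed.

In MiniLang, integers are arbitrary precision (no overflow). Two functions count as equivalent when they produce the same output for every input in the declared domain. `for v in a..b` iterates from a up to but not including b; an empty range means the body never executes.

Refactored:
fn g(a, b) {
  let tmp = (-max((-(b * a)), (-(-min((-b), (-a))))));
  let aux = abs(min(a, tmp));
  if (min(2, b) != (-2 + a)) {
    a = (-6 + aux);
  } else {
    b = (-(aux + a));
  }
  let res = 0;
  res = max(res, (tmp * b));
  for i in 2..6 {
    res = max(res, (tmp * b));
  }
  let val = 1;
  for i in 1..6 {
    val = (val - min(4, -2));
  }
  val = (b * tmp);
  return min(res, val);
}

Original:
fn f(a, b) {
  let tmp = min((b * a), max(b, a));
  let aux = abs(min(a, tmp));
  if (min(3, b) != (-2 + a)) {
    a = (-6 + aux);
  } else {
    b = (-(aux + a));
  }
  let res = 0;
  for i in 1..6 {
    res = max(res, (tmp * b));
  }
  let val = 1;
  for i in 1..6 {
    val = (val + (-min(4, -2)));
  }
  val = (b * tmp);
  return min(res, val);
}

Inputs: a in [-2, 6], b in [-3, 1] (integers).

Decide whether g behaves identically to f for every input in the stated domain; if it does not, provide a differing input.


Although `3` became `2`, no input in the stated domain can expose it.
Spot check at a=2, b=0 — f: tmp = 0; aux = 0; (min(3, b) != (-2 + a)) -> false; b = -2; res = 0; [i=1]; res = 0; [i=2]; res = 0; [i=3]; res = 0; [i=4]; res = 0; [i=5]; res = 0; val = 1; [i=1]; val = 3; [i=2]; val = 5; [i=3]; val = 7; [i=4]; val = 9; [i=5]; val = 11; val = 0; return 0. g: tmp = 0; aux = 0; (min(2, b) != (-2 + a)) -> false; b = -2; res = 0; res = 0; [i=2]; res = 0; [i=3]; res = 0; [i=4]; res = 0; [i=5]; res = 0; val = 1; [i=1]; val = 3; [i=2]; val = 5; [i=3]; val = 7; [i=4]; val = 9; [i=5]; val = 11; val = 0; return 0. Both give 0.
Sweeping the whole domain (45 inputs) finds no disagreement.
verdict: equivalent


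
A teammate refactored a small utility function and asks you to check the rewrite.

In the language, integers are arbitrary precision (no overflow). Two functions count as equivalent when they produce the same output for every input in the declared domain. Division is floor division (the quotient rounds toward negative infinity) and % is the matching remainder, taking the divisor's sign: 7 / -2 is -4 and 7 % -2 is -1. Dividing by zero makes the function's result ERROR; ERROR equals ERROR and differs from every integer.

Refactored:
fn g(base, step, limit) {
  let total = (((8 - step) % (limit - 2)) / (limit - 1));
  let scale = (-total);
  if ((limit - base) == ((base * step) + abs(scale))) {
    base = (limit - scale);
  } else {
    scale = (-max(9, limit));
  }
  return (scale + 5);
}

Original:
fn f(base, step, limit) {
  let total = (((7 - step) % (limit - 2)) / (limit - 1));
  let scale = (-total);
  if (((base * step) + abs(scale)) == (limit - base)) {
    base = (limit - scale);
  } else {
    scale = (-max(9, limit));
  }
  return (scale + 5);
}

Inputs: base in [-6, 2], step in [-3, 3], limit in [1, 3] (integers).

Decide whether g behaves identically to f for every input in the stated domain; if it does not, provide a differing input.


Although `7` became `8`, no input in the stated domain can expose it.
As a probe, take base=0, step=1, limit=2: f runs a zero divisor aborts: ERROR; g runs a zero divisor aborts: ERROR; both end at ERROR.
Sweeping the whole domain (189 inputs) finds no disagreement.
verdict: equivalent


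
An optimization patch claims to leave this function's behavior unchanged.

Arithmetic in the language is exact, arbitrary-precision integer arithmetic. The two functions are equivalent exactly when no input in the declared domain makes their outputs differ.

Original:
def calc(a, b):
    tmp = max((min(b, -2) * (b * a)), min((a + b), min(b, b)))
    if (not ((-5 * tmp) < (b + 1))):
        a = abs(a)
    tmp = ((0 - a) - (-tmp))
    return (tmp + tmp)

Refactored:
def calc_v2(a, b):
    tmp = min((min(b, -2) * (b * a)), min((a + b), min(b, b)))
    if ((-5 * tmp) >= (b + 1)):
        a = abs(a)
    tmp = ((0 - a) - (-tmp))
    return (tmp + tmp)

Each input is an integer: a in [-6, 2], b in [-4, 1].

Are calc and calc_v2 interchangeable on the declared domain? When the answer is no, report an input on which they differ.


Take a=-6, b=-4.
calc: tmp = -10; (not ((-5 * tmp) < (b + 1))) -> true; a = 6; tmp = -16; return -32
calc_v2: tmp = -96; ((-5 * tmp) >= (b + 1)) -> true; a = 6; tmp = -102; return -204
-32 against -204: the behavior changed.
verdict: not equivalent; witness: a=-6, b=-4


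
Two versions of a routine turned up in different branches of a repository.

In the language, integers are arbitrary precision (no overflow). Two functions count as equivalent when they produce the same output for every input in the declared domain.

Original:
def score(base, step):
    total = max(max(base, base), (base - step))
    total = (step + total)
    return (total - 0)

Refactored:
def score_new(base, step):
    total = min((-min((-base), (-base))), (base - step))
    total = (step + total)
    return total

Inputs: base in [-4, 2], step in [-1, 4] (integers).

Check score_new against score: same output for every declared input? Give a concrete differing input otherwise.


Evaluate both at base=-4, step=-1.
score: total = -3; total = -4; return -4
score_new: total = -4; total = -5; return -5
-4 != -5, so the rewrite changes behavior.
verdict: not equivalent; witness: base=-4, step=-1


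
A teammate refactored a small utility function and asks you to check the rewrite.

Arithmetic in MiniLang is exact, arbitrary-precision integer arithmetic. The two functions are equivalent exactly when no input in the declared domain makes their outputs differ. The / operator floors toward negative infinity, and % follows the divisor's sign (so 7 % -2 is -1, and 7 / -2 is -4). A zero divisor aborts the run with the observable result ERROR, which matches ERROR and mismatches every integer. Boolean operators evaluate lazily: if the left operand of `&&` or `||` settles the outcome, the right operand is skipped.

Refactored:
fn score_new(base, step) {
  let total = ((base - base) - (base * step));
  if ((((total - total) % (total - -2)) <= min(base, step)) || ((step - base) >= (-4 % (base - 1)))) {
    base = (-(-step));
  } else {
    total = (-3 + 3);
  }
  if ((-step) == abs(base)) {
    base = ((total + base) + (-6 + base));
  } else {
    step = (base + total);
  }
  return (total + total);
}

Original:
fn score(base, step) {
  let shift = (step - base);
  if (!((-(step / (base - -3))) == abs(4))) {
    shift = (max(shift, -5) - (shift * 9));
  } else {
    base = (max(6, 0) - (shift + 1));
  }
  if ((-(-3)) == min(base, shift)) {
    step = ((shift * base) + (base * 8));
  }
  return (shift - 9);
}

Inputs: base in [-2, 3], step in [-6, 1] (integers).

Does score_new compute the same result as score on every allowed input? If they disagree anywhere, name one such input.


Take base=-2, step=-6.
score: shift=-4, then (!((-(step / (base - -3))) == abs(4))) is true, then shift=32, then ((-(-3)) == min(base, shift)) is false, then returns 23
score_new: total=-12, then ((((total - total) % (total - -2)) <= min(base, step)) || ((step - base) >= (-4 % (base - 1)))) is false, then total=0, then ((-step) == abs(base)) is false, then step=-2, then returns 0
23 and 0 differ, so these are not the same function on this domain.
verdict: not equivalent; witness: base=-2, step=-6


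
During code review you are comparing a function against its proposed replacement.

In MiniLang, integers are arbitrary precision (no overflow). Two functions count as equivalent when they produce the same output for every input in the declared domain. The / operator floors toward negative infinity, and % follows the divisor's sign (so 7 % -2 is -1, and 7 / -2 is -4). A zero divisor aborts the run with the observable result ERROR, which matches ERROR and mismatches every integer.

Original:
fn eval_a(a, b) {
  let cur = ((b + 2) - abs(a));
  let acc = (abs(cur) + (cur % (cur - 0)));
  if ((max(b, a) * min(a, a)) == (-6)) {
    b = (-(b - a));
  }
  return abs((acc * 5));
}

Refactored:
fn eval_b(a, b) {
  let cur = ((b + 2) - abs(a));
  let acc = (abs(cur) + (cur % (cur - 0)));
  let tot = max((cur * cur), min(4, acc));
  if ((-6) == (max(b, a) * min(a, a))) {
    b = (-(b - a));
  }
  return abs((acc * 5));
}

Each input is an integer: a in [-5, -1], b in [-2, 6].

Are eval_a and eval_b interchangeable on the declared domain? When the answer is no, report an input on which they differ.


This is a faithful refactor — arithmetic usage differs, plus constant usage differs, plus statement counts differ, plus local variable names differ, plus min/max/abs usage differs, but the computed results match everywhere.
As a probe, take a=-4, b=6: eval_a runs cur becomes 4; next acc becomes 4; next ((max(b, a) * min(a, a)) == (-6)) evaluates to false; next final value 20; eval_b runs cur becomes 4; next acc becomes 4; next tot becomes 16; next ((-6) == (max(b, a) * min(a, a))) evaluates to false; next final value 20; both end at 20.
Every one of the 45 inputs gives matching results.
verdict: equivalent


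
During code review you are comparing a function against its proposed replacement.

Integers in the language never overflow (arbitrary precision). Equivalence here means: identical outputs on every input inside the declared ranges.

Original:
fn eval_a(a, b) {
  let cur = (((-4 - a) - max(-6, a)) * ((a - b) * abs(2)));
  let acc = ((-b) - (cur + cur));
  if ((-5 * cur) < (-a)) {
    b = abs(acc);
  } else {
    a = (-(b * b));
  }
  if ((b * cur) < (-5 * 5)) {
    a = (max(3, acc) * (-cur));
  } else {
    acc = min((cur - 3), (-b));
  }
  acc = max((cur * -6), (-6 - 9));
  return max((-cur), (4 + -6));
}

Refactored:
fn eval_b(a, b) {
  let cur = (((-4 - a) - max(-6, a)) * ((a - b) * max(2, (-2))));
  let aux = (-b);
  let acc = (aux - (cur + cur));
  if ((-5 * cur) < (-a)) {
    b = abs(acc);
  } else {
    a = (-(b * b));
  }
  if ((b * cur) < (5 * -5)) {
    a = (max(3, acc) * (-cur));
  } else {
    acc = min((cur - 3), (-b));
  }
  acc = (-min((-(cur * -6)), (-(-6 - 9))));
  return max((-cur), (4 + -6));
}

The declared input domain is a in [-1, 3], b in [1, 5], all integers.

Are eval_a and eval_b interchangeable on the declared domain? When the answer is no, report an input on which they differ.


Side by side, the visible changes include: min/max/abs usage differs, local variable names differ, statement counts differ, constant usage differs.
Spot check at a=-1, b=4 — eval_a: cur becomes 20; next acc becomes -44; next ((-5 * cur) < (-a)) evaluates to true; next b becomes 44; next ((b * cur) < (-5 * 5)) evaluates to false; next acc becomes -44; next acc becomes -15; next final value -2. eval_b: cur becomes 20; next aux becomes -4; next acc becomes -44; next ((-5 * cur) < (-a)) evaluates to true; next b becomes 44; next ((b * cur) < (5 * -5)) evaluates to false; next acc becomes -44; next acc becomes -15; next final value -2. Both give -2.
Every one of the 25 inputs gives matching results.
verdict: equivalent


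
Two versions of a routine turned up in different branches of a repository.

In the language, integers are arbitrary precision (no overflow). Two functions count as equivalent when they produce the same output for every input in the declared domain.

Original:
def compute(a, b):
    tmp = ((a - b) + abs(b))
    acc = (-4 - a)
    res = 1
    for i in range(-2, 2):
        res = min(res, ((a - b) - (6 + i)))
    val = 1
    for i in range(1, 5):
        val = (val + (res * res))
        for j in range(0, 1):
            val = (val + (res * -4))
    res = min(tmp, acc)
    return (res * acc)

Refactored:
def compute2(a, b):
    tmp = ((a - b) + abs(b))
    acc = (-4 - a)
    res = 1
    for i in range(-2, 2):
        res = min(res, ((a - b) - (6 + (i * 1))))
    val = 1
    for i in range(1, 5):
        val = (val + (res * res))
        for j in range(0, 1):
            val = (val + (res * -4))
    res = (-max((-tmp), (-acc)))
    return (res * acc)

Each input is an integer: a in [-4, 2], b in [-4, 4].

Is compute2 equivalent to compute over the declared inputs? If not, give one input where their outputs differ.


Equivalent — the differences include min/max/abs usage differs, and arithmetic usage differs, and constant usage differs, yet no declared input distinguishes the two.
One worked example (a=-3, b=1) — compute: tmp=-3, then acc=-1, then res=1, then (i=-2), then res=-8, then (i=-1), then res=-9, then (i=0), then res=-10, then (i=1), then res=-11, then val=1, then (i=1), then val=122, then (j=0), then val=166, then (i=2), then val=287, then (j=0), then val=331, then (i=3), then val=452, then (j=0), then val=496, then (i=4), then val=617, then (j=0), then val=661, then res=-3, then returns 3; compute2: tmp=-3, then acc=-1, then res=1, then (i=-2), then res=-8, then (i=-1), then res=-9, then (i=0), then res=-10, then (i=1), then res=-11, then val=1, then (i=1), then val=122, then (j=0), then val=166, then (i=2), then val=287, then (j=0), then val=331, then (i=3), then val=452, then (j=0), then val=496, then (i=4), then val=617, then (j=0), then val=661, then res=-3, then returns 3; agreement on 3.
Checked all 63 inputs in the declared domain: the outputs agree on every one.
verdict: equivalent


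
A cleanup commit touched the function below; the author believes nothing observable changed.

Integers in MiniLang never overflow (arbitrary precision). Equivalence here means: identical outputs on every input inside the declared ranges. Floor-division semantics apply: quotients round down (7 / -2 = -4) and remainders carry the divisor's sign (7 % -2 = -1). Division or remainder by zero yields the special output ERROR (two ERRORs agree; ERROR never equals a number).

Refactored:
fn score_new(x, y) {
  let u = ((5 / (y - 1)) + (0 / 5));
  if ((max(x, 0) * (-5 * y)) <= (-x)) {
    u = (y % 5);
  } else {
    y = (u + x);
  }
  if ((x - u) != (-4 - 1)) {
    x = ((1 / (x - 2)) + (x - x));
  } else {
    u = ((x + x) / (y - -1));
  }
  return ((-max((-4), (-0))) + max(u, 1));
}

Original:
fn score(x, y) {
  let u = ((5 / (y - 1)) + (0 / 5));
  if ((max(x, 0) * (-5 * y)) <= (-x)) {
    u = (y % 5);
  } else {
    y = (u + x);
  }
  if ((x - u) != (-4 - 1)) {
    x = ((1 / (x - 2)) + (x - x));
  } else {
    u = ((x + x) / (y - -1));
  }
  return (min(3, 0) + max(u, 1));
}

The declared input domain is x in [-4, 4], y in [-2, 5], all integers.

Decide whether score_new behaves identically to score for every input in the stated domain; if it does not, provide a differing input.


The edit looks behavioral (`3` became `4`), but over these ranges it never changes the outcome; all 72 inputs agree.
verdict: equivalent


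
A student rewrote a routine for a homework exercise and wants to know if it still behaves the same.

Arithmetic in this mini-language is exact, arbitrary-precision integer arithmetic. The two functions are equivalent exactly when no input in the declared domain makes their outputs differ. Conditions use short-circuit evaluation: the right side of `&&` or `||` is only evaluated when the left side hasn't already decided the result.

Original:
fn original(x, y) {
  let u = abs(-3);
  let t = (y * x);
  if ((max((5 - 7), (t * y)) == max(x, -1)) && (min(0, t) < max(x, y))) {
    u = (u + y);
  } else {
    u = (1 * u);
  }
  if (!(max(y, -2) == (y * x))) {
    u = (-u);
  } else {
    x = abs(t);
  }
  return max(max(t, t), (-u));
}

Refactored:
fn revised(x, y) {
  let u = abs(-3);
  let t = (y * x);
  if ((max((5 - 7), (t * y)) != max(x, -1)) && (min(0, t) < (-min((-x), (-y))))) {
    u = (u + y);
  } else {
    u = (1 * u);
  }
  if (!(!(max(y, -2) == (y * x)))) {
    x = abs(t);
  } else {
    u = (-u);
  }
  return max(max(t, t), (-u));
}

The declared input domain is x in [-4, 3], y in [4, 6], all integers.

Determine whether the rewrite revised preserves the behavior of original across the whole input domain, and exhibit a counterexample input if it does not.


Consider the input x=-4, y=4.
original: u=3, then t=-16, then ((max((5 - 7), (t * y)) == max(x, -1)) && (min(0, t) < max(x, y))) is false, then u=3, then (!(max(y, -2) == (y * x))) is true, then u=-3, then returns 3
revised: u=3, then t=-16, then ((max((5 - 7), (t * y)) != max(x, -1)) && (min(0, t) < (-min((-x), (-y))))) is true, then u=7, then (!(!(max(y, -2) == (y * x)))) is false, then u=-7, then returns 7
3 != 7, so the rewrite changes behavior.
verdict: not equivalent; witness: x=-4, y=4


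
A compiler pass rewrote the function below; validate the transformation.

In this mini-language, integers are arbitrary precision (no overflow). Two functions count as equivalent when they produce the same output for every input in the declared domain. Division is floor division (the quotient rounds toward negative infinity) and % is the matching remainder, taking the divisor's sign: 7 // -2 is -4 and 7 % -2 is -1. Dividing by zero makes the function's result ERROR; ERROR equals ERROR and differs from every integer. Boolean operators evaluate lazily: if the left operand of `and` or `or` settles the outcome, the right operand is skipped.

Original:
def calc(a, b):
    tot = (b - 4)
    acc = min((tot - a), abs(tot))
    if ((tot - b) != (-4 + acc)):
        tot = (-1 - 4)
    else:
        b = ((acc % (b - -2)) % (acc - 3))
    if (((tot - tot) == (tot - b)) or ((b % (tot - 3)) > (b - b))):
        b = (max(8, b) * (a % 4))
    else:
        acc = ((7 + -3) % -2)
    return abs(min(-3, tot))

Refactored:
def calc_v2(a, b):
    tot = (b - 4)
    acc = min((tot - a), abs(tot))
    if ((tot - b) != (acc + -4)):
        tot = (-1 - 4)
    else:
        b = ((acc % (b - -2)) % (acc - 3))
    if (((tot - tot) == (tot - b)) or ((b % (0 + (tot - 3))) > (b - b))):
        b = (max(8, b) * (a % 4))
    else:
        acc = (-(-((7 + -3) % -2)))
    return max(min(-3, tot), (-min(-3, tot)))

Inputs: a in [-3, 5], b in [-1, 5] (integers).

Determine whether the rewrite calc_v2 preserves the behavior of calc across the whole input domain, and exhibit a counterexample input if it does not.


This is a faithful refactor — arithmetic usage differs; also min/max/abs usage differs; also constant usage differs, but the computed results match everywhere.
As a probe, take a=4, b=1: calc runs tot := -3 | acc := -7 | ((tot - b) != (-4 + acc)): true | tot := -5 | (((tot - tot) == (tot - b)) or ((b % (tot - 3)) > (b - b))): false | acc := 0 | result 5; calc_v2 runs tot := -3 | acc := -7 | ((tot - b) != (acc + -4)): true | tot := -5 | (((tot - tot) == (tot - b)) or ((b % (0 + (tot - 3))) > (b - b))): false | acc := 0 | result 5; both end at 5.
Checked all 63 inputs in the declared domain: the outputs agree on every one.
verdict: equivalent


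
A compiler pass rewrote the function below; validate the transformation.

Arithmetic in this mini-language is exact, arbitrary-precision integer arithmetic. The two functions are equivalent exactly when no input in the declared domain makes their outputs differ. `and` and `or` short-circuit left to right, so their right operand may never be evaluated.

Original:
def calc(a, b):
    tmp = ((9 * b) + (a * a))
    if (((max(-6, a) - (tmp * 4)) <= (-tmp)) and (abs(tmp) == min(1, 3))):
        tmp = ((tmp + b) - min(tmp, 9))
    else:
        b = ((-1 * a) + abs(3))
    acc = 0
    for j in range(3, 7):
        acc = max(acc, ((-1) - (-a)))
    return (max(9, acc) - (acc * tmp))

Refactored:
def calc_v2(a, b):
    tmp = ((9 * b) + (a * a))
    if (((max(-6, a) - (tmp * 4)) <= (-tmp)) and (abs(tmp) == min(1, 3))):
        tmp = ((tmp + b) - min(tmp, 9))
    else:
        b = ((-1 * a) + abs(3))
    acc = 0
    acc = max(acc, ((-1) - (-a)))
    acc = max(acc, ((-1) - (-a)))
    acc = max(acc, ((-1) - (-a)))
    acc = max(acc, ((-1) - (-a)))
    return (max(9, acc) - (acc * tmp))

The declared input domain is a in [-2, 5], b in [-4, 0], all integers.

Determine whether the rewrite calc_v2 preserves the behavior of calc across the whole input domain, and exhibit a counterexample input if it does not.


Comparing the listings, the differences include: constant usage differs; local variable names differ; arithmetic usage differs; loop structure differs; statement counts differ; min/max/abs usage differs.
One worked example (a=3, b=-2) — calc: tmp=-9, then (((max(-6, a) - (tmp * 4)) <= (-tmp)) and (abs(tmp) == min(1, 3))) is false, then b=0, then acc=0, then (j=3), then acc=2, then (j=4), then acc=2, then (j=5), then acc=2, then (j=6), then acc=2, then returns 27; calc_v2: tmp=-9, then (((max(-6, a) - (tmp * 4)) <= (-tmp)) and (abs(tmp) == min(1, 3))) is false, then b=0, then acc=0, then acc=2, then acc=2, then acc=2, then acc=2, then returns 27; agreement on 27.
Checked all 40 inputs in the declared domain: the outputs agree on every one.
verdict: equivalent
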